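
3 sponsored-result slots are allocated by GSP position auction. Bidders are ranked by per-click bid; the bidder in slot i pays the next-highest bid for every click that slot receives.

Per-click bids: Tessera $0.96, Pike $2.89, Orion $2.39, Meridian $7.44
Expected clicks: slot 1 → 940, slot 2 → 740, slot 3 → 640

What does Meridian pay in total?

Meridian pays $2716.60

Per-click bids in order: $7.44 (Meridian) > $2.89 (Pike) > $2.39 (Orion) > $0.96 (Tessera)
Meridian holds slot 1 → pays next bid $2.89 × 940 clicks = $2716.60.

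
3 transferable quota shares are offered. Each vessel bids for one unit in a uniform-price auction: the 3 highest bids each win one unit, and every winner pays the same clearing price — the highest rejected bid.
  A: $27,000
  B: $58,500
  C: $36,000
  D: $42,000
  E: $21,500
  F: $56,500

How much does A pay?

A pays $0

Ordering the bids: 58,500 (B), 56,500 (F), 42,000 (D), 36,000 (C), 27,000 (A), …
Winners (3 units): B, F, D.
Clearing price = highest rejected bid = $36,000.
A does not win → pays $0.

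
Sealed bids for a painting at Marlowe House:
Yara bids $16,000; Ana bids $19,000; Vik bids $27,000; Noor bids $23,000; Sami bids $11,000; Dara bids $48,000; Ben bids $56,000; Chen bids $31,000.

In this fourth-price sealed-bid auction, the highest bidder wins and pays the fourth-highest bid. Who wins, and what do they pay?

Ben pays $27,000

Bids ranked: 56,000 (Ben) > 48,000 (Dara) > 31,000 (Chen) > 27,000 (Vik) > 23,000 (Noor) > 19,000 (Ana) > …
Ben wins; payment is bid #4 in the ranking = $27,000.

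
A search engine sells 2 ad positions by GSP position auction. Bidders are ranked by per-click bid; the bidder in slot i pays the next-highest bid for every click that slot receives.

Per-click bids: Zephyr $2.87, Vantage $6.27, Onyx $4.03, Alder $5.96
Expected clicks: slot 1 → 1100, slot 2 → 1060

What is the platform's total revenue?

Total revenue: $10827.80

Ranked by bid: $6.27 (Vantage) > $5.96 (Alder) > $4.03 (Onyx) > …
Slot 1: Vantage pays $5.96 × 1100 = $6556.00
Slot 2: Alder pays $4.03 × 1060 = $4271.80
Total = $10827.80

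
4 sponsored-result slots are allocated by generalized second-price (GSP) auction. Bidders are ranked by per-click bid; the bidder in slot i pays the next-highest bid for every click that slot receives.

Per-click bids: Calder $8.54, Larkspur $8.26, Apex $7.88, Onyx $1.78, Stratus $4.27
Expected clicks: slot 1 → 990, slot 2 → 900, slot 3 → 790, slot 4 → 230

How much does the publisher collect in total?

Per-click bids in order: $8.54 (Calder) > $8.26 (Larkspur) > $7.88 (Apex) > $4.27 (Stratus) > $1.78 (Onyx)
Slot 1: Calder pays $8.26 × 990 = $8177.40
Slot 2: Larkspur pays $7.88 × 900 = $7092.00
Slot 3: Apex pays $4.27 × 790 = $3373.30
Slot 4: Stratus pays $1.78 × 230 = $409.40
Total = $19052.10

Total revenue: $19052.10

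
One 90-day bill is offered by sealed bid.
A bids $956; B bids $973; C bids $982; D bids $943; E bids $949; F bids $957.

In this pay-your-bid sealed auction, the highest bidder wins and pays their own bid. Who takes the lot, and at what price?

Pay-your-bid sealed auction: the highest bidder wins and pays their own bid.
Sorting bids: 982 (C) > 973 (B) > 957 (F) > 956 (A) > 949 (E) > 943 (D)
C has the highest bid and pays exactly that: $982.

C pays $982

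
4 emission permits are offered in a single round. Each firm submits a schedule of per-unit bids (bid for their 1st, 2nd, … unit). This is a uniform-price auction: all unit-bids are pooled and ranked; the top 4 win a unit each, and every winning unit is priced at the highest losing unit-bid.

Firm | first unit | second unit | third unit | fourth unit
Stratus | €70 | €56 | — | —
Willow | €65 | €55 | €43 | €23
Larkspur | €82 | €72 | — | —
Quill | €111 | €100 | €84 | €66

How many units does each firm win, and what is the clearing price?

Larkspur 1, Quill 3; clearing price €72

All unit-bids, highest first — top 4: 111 (Quill-1), 100 (Quill-2), 84 (Quill-3), 82 (Larkspur-1)
First bid not allocated: €72.
Allocation: Larkspur 1, Quill 3.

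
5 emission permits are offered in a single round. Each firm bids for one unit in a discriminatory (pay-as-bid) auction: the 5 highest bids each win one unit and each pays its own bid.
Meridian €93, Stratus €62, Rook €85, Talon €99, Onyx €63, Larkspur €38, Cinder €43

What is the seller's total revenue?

Total revenue: €402

Sorting: 99 (Talon), 93 (Meridian), 85 (Rook), 63 (Onyx), 62 (Stratus), 43 (Cinder), 38 (Larkspur)
Winners (5 units): Talon, Meridian, Rook, Onyx, Stratus.
Total revenue = 99 + 93 + 85 + 63 + 62 = €402.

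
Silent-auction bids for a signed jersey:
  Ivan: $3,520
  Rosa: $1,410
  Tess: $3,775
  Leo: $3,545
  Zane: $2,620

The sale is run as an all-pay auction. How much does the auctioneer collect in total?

Total revenue: $14,870

Bids ranked: 3,775 (Tess) > 3,545 (Leo) > 3,520 (Ivan) > 2,620 (Zane) > 1,410 (Rosa)
Every bidder forfeits their bid regardless of winning.
Revenue = 3,520 + 1,410 + 3,775 + 3,545 + 2,620 = $14,870.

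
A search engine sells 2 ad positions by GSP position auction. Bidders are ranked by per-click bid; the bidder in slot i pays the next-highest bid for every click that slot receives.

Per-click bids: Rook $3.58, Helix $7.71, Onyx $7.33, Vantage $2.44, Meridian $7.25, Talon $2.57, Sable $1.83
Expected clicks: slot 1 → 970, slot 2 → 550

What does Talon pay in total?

Talon pays $0.00

Sorting advertisers: $7.71 (Helix) > $7.33 (Onyx) > $7.25 (Meridian) > …
Talon ranks below slot 2 → no slot, pays nothing.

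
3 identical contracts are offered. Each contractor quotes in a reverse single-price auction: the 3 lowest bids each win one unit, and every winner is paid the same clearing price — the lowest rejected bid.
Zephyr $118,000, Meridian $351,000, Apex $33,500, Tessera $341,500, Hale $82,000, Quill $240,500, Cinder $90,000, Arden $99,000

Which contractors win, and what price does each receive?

Apex, Hale, Cinder; each is paid $99,000

Sorting: 33,500 (Apex), 82,000 (Hale), 90,000 (Cinder), 99,000 (Arden), 118,000 (Zephyr), …
Winners (3 units): Apex, Hale, Cinder.
Clearing price = lowest rejected bid = $99,000.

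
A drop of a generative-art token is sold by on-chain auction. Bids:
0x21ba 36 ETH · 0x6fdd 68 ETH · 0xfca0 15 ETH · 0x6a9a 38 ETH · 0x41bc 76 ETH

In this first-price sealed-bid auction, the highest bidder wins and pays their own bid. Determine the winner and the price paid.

0x41bc pays 76 ETH

First-price sealed-bid auction: the highest bidder wins and pays their own bid.
Sorting bids: 76 (0x41bc) > 68 (0x6fdd) > 38 (0x6a9a) > 36 (0x21ba) > 15 (0xfca0)
0x41bc has the highest bid and pays exactly that: 76 ETH.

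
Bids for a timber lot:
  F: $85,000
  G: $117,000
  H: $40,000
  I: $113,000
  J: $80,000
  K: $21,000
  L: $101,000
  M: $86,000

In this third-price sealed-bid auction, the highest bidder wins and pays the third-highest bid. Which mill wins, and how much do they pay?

G pays $101,000

Bids in order: 117,000 (G) > 113,000 (I) > 101,000 (L) > 86,000 (M) > 85,000 (F) > 80,000 (J) > …
G wins; payment is bid #3 in the ranking = $101,000.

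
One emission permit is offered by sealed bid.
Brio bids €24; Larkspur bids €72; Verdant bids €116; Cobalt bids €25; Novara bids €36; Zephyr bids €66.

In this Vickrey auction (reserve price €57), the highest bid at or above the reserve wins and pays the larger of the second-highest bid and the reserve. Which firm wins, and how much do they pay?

Rule: the highest bid at or above the reserve wins and pays the larger of the second-highest bid and the reserve.
Sorting bids: 116 (Verdant) > 72 (Larkspur) > 66 (Zephyr) > 36 (Novara) > 25 (Cobalt) > 24 (Brio)
Highest eligible bid: Verdant at €116.
max(second-highest €72, reserve €57) = €72; the reserve does not bind.

Verdant pays €72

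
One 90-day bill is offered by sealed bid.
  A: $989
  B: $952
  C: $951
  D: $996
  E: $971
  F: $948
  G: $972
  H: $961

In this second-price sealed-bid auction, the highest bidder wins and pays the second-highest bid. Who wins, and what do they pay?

Sorting bids: 996 (D) > 989 (A) > 972 (G) > 971 (E) > 961 (H) > 952 (B) > …
Second-price: D pays A's bid of $989.

D pays $989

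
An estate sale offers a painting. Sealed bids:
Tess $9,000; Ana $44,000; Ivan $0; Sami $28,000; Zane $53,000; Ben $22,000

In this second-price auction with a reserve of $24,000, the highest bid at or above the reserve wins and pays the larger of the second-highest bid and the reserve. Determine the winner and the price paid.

Zane pays $44,000

Rule: the highest bid at or above the reserve wins and pays the larger of the second-highest bid and the reserve.
Sorting bids: 53,000 (Zane) > 44,000 (Ana) > 28,000 (Sami) > 22,000 (Ben) > 9,000 (Tess) > 0 (Ivan)
Highest eligible bid: Zane at $53,000.
max(second-highest $44,000, reserve $24,000) = $44,000; the reserve does not bind.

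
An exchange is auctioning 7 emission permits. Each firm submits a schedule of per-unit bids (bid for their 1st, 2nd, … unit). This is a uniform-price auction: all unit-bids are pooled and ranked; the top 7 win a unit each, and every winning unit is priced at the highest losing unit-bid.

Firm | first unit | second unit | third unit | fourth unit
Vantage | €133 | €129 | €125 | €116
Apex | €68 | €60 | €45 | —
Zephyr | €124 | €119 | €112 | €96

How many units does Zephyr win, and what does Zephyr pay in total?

Zephyr: 3 units, pays €288

Pooled unit-bids ranked (top 7): 133 (Vantage-1), 129 (Vantage-2), 125 (Vantage-3), 124 (Zephyr-1), 119 (Zephyr-2), 116 (Vantage-4), 112 (Zephyr-3)
The (k+1)-th unit-bid is €96.
Zephyr wins 3 unit(s) at €96 each.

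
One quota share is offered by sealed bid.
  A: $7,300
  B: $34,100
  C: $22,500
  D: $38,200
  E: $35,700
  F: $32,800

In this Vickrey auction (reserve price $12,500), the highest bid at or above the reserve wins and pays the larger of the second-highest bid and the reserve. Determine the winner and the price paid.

Sorting bids: 38,200 (D) > 35,700 (E) > 34,100 (B) > 32,800 (F) > 22,500 (C) > 7,300 (A)
Highest eligible bid: D at $38,200.
Second-highest bid $35,700 exceeds the reserve $12,500 → payment $35,700.

D pays $35,700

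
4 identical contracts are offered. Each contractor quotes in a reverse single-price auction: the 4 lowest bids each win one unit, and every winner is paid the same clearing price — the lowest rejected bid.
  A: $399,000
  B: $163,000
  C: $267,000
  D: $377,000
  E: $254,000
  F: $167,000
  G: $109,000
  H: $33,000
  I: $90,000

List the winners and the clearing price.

H, I, G, B; each is paid $167,000

Sorting: 33,000 (H), 90,000 (I), 109,000 (G), 163,000 (B), 167,000 (F), 254,000 (E), …
Winners (4 units): H, I, G, B.
Lowest unsuccessful bid: $167,000 → clearing price.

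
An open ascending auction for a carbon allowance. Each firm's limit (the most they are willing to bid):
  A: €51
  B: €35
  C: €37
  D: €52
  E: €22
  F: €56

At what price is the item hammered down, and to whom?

F wins at €52

Ascending (English) auction: the price rises until one bidder remains; the winner pays the price at which the last rival dropped out.
Limits in order: 56 (F) > 52 (D) > 51 (A) > 37 (C) > 35 (B) > 22 (E)
Once the price passes €52, only F is left; the hammer falls at D's limit of €52.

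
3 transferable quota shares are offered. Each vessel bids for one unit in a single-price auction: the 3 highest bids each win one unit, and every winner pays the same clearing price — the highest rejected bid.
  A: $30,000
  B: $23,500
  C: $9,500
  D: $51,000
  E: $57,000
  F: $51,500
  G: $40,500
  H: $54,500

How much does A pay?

Sorting: 57,000 (E), 54,500 (H), 51,500 (F), 51,000 (D), 40,500 (G), …
Top 3: E, H, F.
First losing bid is D's $51,000, which sets the uniform price.
A does not win → pays $0.

A pays $0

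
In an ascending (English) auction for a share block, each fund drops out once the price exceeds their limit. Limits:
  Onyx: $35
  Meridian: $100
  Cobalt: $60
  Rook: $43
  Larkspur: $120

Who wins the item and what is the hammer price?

Larkspur wins at $100

Rule: the price rises until one bidder remains; the winner pays the price at which the last rival dropped out.
Limits ranked: 120 (Larkspur) > 100 (Meridian) > 60 (Cobalt) > 43 (Rook) > 35 (Onyx)
Once the price passes $100, only Larkspur is left; the hammer falls at Meridian's limit of $100.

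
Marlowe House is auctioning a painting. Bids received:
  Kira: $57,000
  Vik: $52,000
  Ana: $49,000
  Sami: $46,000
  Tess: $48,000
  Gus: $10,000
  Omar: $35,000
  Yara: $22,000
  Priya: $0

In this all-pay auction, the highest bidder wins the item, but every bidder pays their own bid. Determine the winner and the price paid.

Kira pays $57,000

All-pay auction: the highest bidder wins the item, but every bidder pays their own bid.
Sorting bids: 57,000 (Kira) > 52,000 (Vik) > 49,000 (Ana) > 48,000 (Tess) > 46,000 (Sami) > 35,000 (Omar) > …
Kira is highest and takes the item; every bidder forfeits their bid.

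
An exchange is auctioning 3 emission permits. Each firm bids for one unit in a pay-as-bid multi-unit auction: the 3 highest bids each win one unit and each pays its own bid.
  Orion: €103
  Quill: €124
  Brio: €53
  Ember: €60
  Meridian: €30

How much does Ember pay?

Sorting: 124 (Quill), 103 (Orion), 60 (Ember), 53 (Brio), 30 (Meridian)
Top 3: Quill, Orion, Ember.
Ember wins → own bid €60.

Ember pays €60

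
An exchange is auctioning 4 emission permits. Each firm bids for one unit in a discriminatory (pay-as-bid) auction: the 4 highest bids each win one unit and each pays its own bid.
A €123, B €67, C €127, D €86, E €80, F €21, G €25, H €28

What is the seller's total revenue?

Ordering the bids: 127 (C), 123 (A), 86 (D), 80 (E), 67 (B), 28 (H), …
Top 4: C, A, D, E.
Total revenue = 127 + 123 + 86 + 80 = €416.

Total revenue: €416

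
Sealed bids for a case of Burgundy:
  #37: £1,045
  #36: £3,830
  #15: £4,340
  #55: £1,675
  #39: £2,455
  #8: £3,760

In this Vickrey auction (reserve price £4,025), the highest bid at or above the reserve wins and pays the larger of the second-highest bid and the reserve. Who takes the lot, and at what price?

Bids ranked: 4,340 (#15) > 3,830 (#36) > 3,760 (#8) > 2,455 (#39) > 1,675 (#55) > 1,045 (#37)
#15 has the top bid at or above the reserve (£4,340).
Second-highest bid £3,830 is below the reserve £4,025, so the reserve binds → payment £4,025.

#15 pays £4,025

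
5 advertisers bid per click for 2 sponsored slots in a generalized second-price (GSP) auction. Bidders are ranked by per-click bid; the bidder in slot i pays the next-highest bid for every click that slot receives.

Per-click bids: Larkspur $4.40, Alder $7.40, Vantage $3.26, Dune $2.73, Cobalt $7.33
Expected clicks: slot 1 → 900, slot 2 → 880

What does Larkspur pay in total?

Larkspur pays $0.00

Sorting advertisers: $7.40 (Alder) > $7.33 (Cobalt) > $4.40 (Larkspur) > …
Larkspur ranks below slot 2 → no slot, pays nothing.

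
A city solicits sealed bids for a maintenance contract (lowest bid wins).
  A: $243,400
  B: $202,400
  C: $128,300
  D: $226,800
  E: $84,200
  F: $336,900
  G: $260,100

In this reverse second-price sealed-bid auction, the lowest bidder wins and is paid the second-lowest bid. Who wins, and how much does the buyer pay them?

E is paid $128,300

Bids ranked: 84,200 (E) < 128,300 (C) < 202,400 (B) < 226,800 (D) < 243,400 (A) < 260,100 (G) < …
Second-price: E is paid C's bid of $128,300.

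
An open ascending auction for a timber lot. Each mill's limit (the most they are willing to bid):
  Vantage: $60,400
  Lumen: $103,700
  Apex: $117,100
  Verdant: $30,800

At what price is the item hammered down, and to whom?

Open ascending-bid auction: the price rises until one bidder remains; the winner pays the price at which the last rival dropped out.
Limits ranked: 117,100 (Apex) > 103,700 (Lumen) > 60,400 (Vantage) > 30,800 (Verdant)
Once the price passes $103,700, only Apex is left; the hammer falls at Lumen's limit of $103,700.

Apex wins at $103,700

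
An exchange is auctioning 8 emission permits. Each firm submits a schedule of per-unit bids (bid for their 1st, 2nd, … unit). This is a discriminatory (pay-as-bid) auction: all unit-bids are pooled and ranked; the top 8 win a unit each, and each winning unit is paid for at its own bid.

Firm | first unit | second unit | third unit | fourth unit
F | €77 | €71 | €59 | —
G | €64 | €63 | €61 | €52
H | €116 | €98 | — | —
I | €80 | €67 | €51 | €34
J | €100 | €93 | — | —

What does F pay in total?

All unit-bids, highest first — top 8: 116 (H-1), 100 (J-1), 98 (H-2), 93 (J-2), 80 (I-1), 77 (F-1), 71 (F-2), 67 (I-2)
Next rejected bid: €64 (not a price — pay-as-bid).
F's winning unit-bids: 77 + 71 = €148.

F pays €148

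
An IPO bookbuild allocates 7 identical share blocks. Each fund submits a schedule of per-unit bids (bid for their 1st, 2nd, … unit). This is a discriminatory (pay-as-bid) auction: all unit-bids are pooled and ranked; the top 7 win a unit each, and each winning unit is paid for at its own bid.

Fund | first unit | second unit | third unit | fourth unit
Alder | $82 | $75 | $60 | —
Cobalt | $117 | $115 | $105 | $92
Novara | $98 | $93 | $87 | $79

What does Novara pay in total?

Novara pays $278

Merging the schedules and taking the best 7: 117 (Cobalt-1), 115 (Cobalt-2), 105 (Cobalt-3), 98 (Novara-1), 93 (Novara-2), 92 (Cobalt-4), 87 (Novara-3)
Next rejected bid: $82 (not a price — pay-as-bid).
Novara's winning unit-bids: 98 + 93 + 87 = $278.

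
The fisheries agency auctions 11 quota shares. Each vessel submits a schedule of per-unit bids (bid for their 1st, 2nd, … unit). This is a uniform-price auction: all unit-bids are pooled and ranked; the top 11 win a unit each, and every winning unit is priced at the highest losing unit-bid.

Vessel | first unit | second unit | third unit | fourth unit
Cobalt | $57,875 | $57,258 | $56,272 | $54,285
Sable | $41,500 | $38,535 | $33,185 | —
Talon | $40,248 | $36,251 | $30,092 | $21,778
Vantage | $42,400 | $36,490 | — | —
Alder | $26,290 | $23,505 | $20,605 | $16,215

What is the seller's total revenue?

All unit-bids, highest first — top 11: 57,875 (Cobalt-1), 57,258 (Cobalt-2), 56,272 (Cobalt-3), 54,285 (Cobalt-4), 42,400 (Vantage-1), 41,500 (Sable-1), 40,248 (Talon-1), 38,535 (Sable-2), 36,490 (Vantage-2), 36,251 (Talon-2), 33,185 (Sable-3)
First bid not allocated: $30,092.
Allocation: Cobalt 4, Sable 3, Talon 2, Vantage 2. Every unit priced at $30,092.
Revenue = 11 × 30,092 = $331,012.

Total revenue: $331,012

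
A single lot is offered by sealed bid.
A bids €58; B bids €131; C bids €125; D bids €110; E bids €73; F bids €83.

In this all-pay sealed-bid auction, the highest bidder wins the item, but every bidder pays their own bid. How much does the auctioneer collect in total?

Total revenue: €580

Rule: the highest bidder wins the item, but every bidder pays their own bid.
Bids in order: 131 (B) > 125 (C) > 110 (D) > 83 (F) > 73 (E) > 58 (A)
Every bidder forfeits their bid regardless of winning.
Revenue = 58 + 131 + 125 + 110 + 73 + 83 = €580.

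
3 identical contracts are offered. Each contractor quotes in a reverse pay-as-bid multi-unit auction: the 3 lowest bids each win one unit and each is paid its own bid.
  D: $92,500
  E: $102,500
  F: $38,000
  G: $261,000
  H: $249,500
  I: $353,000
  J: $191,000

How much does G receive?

G is paid $0

Ordering the bids: 38,000 (F), 92,500 (D), 102,500 (E), 191,000 (J), 249,500 (H), …
Winners (3 units): F, D, E.
G does not win → $0.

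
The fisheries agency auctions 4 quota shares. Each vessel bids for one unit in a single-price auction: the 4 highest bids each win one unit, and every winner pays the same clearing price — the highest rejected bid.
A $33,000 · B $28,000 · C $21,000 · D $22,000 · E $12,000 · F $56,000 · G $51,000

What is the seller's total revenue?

Total revenue: $88,000

Bids ranked high→low: 56,000 (F), 51,000 (G), 33,000 (A), 28,000 (B), 22,000 (D), 21,000 (C), …
The 4 highest are F, G, A, B.
First losing bid is D's $22,000, which sets the uniform price.
Total revenue = 4 × $22,000 = $88,000.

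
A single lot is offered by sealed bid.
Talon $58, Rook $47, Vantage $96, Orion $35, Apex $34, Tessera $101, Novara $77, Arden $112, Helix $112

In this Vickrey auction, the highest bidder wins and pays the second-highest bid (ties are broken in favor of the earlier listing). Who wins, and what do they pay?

Bids ranked: 112 (Arden) > 112 (Helix) > 101 (Tessera) > 96 (Vantage) > 77 (Novara) > 58 (Talon) > …
Arden and Helix tie at $112; tie-break gives it to Arden.
Arden is highest; pays the second-highest bid, $112.

Arden pays $112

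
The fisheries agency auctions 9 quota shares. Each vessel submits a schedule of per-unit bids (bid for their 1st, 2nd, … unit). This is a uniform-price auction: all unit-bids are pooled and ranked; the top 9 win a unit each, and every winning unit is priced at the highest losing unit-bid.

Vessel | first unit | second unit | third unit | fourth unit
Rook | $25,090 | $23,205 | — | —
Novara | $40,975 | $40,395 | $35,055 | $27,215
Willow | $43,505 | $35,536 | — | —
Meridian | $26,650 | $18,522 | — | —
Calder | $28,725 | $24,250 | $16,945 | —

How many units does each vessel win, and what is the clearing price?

Merging the schedules and taking the best 9: 43,505 (Willow-1), 40,975 (Novara-1), 40,395 (Novara-2), 35,536 (Willow-2), 35,055 (Novara-3), 28,725 (Calder-1), 27,215 (Novara-4), 26,650 (Meridian-1), 25,090 (Rook-1)
Highest rejected unit-bid = $24,250.
Allocation: Calder 1, Meridian 1, Novara 4, Rook 1, Willow 2.

Calder 1, Meridian 1, Novara 4, Rook 1, Willow 2; clearing price $24,250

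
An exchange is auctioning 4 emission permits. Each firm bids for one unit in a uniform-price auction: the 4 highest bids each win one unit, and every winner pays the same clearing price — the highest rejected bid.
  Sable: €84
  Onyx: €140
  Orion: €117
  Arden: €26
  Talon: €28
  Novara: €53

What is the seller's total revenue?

Total revenue: €112

Sorting: 140 (Onyx), 117 (Orion), 84 (Sable), 53 (Novara), 28 (Talon), 26 (Arden)
Top 4: Onyx, Orion, Sable, Novara.
Highest unsuccessful bid: €28 → clearing price.
Total revenue = 4 × €28 = €112.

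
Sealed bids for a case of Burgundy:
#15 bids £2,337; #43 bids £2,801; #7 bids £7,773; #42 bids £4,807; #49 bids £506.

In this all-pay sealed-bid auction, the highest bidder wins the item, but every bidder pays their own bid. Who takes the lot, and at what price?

#7 pays £7,773

All-pay sealed-bid auction: the highest bidder wins the item, but every bidder pays their own bid.
Bids ranked: 7,773 (#7) > 4,807 (#42) > 2,801 (#43) > 2,337 (#15) > 506 (#49)
#7 is highest and takes the item; every bidder forfeits their bid.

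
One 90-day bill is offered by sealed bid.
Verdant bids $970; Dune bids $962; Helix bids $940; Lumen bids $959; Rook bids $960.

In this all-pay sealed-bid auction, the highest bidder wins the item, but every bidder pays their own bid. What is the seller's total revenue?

Total revenue: $4,791

Bids ranked: 970 (Verdant) > 962 (Dune) > 960 (Rook) > 959 (Lumen) > 940 (Helix)
Verdant wins with the top bid; all bids are sunk regardless.
Every bidder forfeits their bid regardless of winning.
Revenue = 970 + 962 + 940 + 959 + 960 = $4,791.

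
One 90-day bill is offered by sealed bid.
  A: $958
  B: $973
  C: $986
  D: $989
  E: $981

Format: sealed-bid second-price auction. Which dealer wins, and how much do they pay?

Sealed-bid second-price auction: the highest bidder wins and pays the second-highest bid.
Sorting bids: 989 (D) > 986 (C) > 981 (E) > 973 (B) > 958 (A)
D wins with the highest bid; price is set by the runner-up at $986.

D pays $986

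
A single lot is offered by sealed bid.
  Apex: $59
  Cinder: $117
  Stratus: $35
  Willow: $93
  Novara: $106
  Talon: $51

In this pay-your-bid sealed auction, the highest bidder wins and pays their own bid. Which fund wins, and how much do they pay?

Bids ranked: 117 (Cinder) > 106 (Novara) > 93 (Willow) > 59 (Apex) > 51 (Talon) > 35 (Stratus)
First-price: Cinder pays what they bid, $117.

Cinder pays $117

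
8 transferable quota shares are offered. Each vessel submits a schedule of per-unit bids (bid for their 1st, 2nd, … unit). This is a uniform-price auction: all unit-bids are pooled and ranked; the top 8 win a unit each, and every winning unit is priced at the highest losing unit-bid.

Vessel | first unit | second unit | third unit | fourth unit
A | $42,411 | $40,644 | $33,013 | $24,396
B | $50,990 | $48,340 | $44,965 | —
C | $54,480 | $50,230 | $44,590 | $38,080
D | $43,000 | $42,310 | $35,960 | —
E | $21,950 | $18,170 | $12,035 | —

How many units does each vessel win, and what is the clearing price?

A 1, B 3, C 3, D 1; clearing price $42,310

Pooled unit-bids ranked (top 8): 54,480 (C-1), 50,990 (B-1), 50,230 (C-2), 48,340 (B-2), 44,965 (B-3), 44,590 (C-3), 43,000 (D-1), 42,411 (A-1)
Highest rejected unit-bid = $42,310.
Allocation: A 1, B 3, C 3, D 1.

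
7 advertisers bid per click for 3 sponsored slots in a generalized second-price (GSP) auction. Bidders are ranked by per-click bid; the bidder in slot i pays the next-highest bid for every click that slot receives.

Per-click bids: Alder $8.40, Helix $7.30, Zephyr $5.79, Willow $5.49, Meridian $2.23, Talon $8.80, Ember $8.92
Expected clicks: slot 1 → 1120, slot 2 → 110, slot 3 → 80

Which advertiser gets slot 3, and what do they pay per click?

Alder; $7.30 per click

Ranked by bid: $8.92 (Ember) > $8.80 (Talon) > $8.40 (Alder) > $7.30 (Helix) > …
Slot 3 goes to the third-ranked bidder, Alder, who pays the next bid down: $7.30/click.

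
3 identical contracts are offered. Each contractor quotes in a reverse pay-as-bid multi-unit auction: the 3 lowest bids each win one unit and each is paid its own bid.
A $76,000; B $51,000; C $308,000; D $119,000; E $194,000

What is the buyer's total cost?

Total cost: $246,000

Sorting: 51,000 (B), 76,000 (A), 119,000 (D), 194,000 (E), 308,000 (C)
Winners (3 units): B, A, D.
Total cost = 51,000 + 76,000 + 119,000 = $246,000.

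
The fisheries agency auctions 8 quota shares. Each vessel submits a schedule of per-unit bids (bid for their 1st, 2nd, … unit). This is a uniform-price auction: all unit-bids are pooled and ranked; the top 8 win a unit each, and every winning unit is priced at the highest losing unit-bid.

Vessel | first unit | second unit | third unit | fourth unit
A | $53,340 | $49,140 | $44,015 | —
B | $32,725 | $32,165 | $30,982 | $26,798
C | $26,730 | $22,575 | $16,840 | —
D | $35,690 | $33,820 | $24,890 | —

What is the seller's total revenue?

All unit-bids, highest first — top 8: 53,340 (A-1), 49,140 (A-2), 44,015 (A-3), 35,690 (D-1), 33,820 (D-2), 32,725 (B-1), 32,165 (B-2), 30,982 (B-3)
The (k+1)-th unit-bid is $26,798.
Allocation: A 3, B 3, D 2. Every unit priced at $26,798.
Revenue = 8 × 26,798 = $214,384.

Total revenue: $214,384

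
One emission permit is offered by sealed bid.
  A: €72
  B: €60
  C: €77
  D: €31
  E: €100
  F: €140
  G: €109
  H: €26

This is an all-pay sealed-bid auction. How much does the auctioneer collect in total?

Total revenue: €615

All-pay sealed-bid auction: the highest bidder wins the item, but every bidder pays their own bid.
Sorting bids: 140 (F) > 109 (G) > 100 (E) > 77 (C) > 72 (A) > 60 (B) > …
Every bidder forfeits their bid regardless of winning.
Revenue = 72 + 60 + 77 + 31 + 100 + 140 + 109 + 26 = €615.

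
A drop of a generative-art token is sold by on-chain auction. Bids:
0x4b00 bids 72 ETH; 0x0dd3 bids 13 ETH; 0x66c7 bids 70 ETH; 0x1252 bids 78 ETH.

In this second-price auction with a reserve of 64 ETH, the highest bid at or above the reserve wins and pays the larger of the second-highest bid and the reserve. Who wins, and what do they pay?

0x1252 pays 72 ETH

Bids ranked: 78 (0x1252) > 72 (0x4b00) > 70 (0x66c7) > 13 (0x0dd3)
0x1252 has the top bid at or above the reserve (78 ETH).
max(second-highest 72 ETH, reserve 64 ETH) = 72 ETH; the reserve does not bind.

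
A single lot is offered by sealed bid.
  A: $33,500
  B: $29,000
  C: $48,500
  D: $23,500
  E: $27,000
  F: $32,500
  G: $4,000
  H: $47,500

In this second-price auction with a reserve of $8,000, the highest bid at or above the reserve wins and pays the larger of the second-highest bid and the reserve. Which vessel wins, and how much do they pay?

C pays $47,500

Rule: the highest bid at or above the reserve wins and pays the larger of the second-highest bid and the reserve.
Sorting bids: 48,500 (C) > 47,500 (H) > 33,500 (A) > 32,500 (F) > 29,000 (B) > 27,000 (E) > …
C has the top bid at or above the reserve ($48,500).
Second-highest bid $47,500 exceeds the reserve $8,000 → payment $47,500.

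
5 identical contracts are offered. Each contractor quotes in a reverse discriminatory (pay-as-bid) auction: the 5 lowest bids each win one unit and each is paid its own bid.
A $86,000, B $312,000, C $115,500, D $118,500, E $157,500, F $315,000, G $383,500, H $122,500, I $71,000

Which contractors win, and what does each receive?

I $71,000, A $86,000, C $115,500, D $118,500, H $122,500

Bids ranked low→high: 71,000 (I), 86,000 (A), 115,500 (C), 118,500 (D), 122,500 (H), 157,500 (E), 312,000 (B), …
The 5 lowest are I, A, C, D, H.
Each winner is paid its own bid: I $71,000, A $86,000, C $115,500, D $118,500, H $122,500.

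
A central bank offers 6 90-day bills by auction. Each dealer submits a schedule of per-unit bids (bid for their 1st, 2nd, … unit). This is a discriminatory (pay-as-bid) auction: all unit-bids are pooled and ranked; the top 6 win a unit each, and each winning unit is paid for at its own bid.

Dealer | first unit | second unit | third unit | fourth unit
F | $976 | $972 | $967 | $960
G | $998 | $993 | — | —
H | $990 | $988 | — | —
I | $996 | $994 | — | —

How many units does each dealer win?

Merging the schedules and taking the best 6: 998 (G-1), 996 (I-1), 994 (I-2), 993 (G-2), 990 (H-1), 988 (H-2)
Next rejected bid: $976 (not a price — pay-as-bid).
Allocation: G 2, H 2, I 2.

G 2, H 2, I 2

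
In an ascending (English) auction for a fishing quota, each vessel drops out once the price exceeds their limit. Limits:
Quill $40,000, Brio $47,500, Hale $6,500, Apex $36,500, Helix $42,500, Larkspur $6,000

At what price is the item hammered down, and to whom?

Rule: the price rises until one bidder remains; the winner pays the price at which the last rival dropped out.
Limits in order: 47,500 (Brio) > 42,500 (Helix) > 40,000 (Quill) > 36,500 (Apex) > 6,500 (Hale) > 6,000 (Larkspur)
Bidding ends when Helix exits at $42,500; Brio takes it.

Brio wins at $42,500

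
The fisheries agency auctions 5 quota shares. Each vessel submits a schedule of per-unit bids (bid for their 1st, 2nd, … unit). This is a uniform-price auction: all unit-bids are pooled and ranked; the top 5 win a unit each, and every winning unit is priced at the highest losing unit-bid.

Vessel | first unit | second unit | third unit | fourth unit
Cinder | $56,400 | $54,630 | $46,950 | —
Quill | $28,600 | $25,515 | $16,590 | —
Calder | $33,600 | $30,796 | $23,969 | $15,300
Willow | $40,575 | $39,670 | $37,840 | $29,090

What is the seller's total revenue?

Total revenue: $189,200

Merging the schedules and taking the best 5: 56,400 (Cinder-1), 54,630 (Cinder-2), 46,950 (Cinder-3), 40,575 (Willow-1), 39,670 (Willow-2)
Highest rejected unit-bid = $37,840.
Allocation: Cinder 3, Willow 2. Every unit priced at $37,840.
Revenue = 5 × 37,840 = $189,200.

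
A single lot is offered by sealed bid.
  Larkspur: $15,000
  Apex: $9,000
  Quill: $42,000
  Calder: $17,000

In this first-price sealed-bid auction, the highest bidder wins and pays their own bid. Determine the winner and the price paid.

Quill pays $42,000

Rule: the highest bidder wins and pays their own bid.
Bids in order: 42,000 (Quill) > 17,000 (Calder) > 15,000 (Larkspur) > 9,000 (Apex)
First-price: Quill pays what they bid, $42,000.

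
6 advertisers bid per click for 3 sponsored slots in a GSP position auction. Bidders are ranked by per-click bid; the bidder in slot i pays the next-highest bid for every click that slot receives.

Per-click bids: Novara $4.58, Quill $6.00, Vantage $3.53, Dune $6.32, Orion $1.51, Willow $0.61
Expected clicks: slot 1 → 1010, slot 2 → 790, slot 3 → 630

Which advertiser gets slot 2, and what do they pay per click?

Per-click bids in order: $6.32 (Dune) > $6.00 (Quill) > $4.58 (Novara) > $3.53 (Vantage) > …
Slot 2 goes to the second-ranked bidder, Quill, who pays the next bid down: $4.58/click.

Quill; $4.58 per click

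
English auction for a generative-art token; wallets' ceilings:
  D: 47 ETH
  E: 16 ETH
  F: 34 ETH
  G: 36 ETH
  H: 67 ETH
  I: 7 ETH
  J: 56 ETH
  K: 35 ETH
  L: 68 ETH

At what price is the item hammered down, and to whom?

Limits in order: 68 (L) > 67 (H) > 56 (J) > 47 (D) > 36 (G) > 35 (K) > …
H is the last rival to drop out, at 67 ETH; L remains and wins at that price.

L wins at 67 ETH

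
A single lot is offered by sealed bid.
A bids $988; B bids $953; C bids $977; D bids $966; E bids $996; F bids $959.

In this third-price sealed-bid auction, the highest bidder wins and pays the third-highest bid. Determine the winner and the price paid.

Third-price sealed-bid auction: the highest bidder wins and pays the third-highest bid.
Bids in order: 996 (E) > 988 (A) > 977 (C) > 966 (D) > 959 (F) > 953 (B)
E is highest; pays the third-highest bid, $977.

E pays $977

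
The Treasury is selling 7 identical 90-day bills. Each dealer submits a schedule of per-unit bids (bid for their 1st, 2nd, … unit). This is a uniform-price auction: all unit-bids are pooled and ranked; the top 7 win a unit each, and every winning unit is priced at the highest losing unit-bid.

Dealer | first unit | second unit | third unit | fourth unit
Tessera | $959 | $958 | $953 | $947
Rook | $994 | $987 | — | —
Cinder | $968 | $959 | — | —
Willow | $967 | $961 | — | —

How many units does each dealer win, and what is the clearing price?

Cinder 2, Rook 2, Tessera 1, Willow 2; clearing price $958

Pooled unit-bids ranked (top 7): 994 (Rook-1), 987 (Rook-2), 968 (Cinder-1), 967 (Willow-1), 961 (Willow-2), 959 (Tessera-1), 959 (Cinder-2)
First bid not allocated: $958.
Allocation: Cinder 2, Rook 2, Tessera 1, Willow 2.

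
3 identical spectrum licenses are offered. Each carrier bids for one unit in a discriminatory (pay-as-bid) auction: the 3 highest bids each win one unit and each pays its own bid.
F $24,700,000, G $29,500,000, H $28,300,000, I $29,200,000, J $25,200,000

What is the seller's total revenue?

Total revenue: $87,000,000

Sorting: 29,500,000 (G), 29,200,000 (I), 28,300,000 (H), 25,200,000 (J), 24,700,000 (F)
Top 3: G, I, H.
Total revenue = 29,500,000 + 29,200,000 + 28,300,000 = $87,000,000.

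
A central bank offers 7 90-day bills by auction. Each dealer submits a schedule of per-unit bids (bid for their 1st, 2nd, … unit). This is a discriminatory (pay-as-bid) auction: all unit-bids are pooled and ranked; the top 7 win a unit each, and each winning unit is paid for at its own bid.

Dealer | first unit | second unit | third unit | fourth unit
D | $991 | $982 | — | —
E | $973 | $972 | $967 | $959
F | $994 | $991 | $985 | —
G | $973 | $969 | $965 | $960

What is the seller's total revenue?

Total revenue: $6,889

All unit-bids, highest first — top 7: 994 (F-1), 991 (D-1), 991 (F-2), 985 (F-3), 982 (D-2), 973 (E-1), 973 (G-1)
Next rejected bid: $972 (not a price — pay-as-bid).
Each winning unit pays its own bid.
Revenue = 994 + 991 + 991 + 985 + 982 + 973 + 973 = $6,889.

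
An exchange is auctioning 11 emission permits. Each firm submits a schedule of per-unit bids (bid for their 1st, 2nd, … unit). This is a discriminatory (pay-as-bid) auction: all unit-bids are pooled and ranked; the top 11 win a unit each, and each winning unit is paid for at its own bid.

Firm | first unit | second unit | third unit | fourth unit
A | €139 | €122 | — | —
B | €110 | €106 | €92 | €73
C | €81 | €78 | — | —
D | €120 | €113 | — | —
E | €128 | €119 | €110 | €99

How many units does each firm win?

A 2, B 3, D 2, E 4

All unit-bids, highest first — top 11: 139 (A-1), 128 (E-1), 122 (A-2), 120 (D-1), 119 (E-2), 113 (D-2), 110 (B-1), 110 (E-3), 106 (B-2), 99 (E-4), 92 (B-3)
Next rejected bid: €81 (not a price — pay-as-bid).
Allocation: A 2, B 3, D 2, E 4.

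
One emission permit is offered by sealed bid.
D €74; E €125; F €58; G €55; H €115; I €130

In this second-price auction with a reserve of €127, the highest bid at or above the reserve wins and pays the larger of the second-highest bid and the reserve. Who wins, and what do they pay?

Second-price auction with a reserve of €127: the highest bid at or above the reserve wins and pays the larger of the second-highest bid and the reserve.
Bids ranked: 130 (I) > 125 (E) > 115 (H) > 74 (D) > 58 (F) > 55 (G)
Highest eligible bid: I at €130.
max(second-highest €125, reserve €127) = €127.

I pays €127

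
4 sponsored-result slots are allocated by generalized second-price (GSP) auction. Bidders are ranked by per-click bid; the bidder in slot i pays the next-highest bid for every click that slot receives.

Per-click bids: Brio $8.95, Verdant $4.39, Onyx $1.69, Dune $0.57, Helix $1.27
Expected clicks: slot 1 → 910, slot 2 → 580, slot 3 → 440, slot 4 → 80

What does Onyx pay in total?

Onyx pays $558.80

Ranked by bid: $8.95 (Brio) > $4.39 (Verdant) > $1.69 (Onyx) > $1.27 (Helix) > $0.57 (Dune)
Onyx holds slot 3 → pays next bid $1.27 × 440 clicks = $558.80.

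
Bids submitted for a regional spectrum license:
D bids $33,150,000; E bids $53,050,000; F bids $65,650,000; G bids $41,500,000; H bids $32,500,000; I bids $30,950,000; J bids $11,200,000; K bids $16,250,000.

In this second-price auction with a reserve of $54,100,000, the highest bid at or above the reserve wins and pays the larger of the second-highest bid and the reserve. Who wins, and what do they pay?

F pays $54,100,000

Bids in order: 65,650,000 (F) > 53,050,000 (E) > 41,500,000 (G) > 33,150,000 (D) > 32,500,000 (H) > 30,950,000 (I) > …
F has the top bid at or above the reserve ($65,650,000).
Second-highest bid $53,050,000 is below the reserve $54,100,000, so the reserve binds → payment $54,100,000.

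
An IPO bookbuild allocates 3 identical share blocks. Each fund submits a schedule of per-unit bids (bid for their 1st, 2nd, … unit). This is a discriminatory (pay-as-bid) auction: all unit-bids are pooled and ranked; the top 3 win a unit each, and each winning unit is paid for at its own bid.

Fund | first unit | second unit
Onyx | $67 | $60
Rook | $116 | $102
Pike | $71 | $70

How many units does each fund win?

Pike 1, Rook 2

Pooled unit-bids ranked (top 3): 116 (Rook-1), 102 (Rook-2), 71 (Pike-1)
Next rejected bid: $70 (not a price — pay-as-bid).
Allocation: Pike 1, Rook 2.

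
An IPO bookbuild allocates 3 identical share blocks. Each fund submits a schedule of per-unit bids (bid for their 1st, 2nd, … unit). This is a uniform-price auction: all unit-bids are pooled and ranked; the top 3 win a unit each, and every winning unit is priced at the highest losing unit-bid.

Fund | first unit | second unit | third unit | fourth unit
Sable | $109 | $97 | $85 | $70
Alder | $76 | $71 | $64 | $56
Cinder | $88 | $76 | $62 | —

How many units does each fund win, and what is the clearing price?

Cinder 1, Sable 2; clearing price $85

Pooled unit-bids ranked (top 3): 109 (Sable-1), 97 (Sable-2), 88 (Cinder-1)
The (k+1)-th unit-bid is $85.
Allocation: Cinder 1, Sable 2.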